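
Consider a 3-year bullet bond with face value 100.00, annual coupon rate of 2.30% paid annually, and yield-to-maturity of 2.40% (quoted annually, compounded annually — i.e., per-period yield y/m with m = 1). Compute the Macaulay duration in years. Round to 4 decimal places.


Answer: Macaulay duration = 2.9330 years

Derivation:
Coupon per period c = face * coupon_rate / m = 2.300000
Periods per year m = 1; per-period yield y/m = 0.024000
Number of cashflows N = 3
Cashflows (t years, CF_t, discount factor 1/(1+y/m)^(m*t), PV):
  t = 1.0000: CF_t = 2.300000, DF = 0.976562, PV = 2.246094
  t = 2.0000: CF_t = 2.300000, DF = 0.953674, PV = 2.193451
  t = 3.0000: CF_t = 102.300000, DF = 0.931323, PV = 95.274299
Price P = sum_t PV_t = 99.713844
Macaulay numerator sum_t t * PV_t:
  t * PV_t at t = 1.0000: 2.246094
  t * PV_t at t = 2.0000: 4.386902
  t * PV_t at t = 3.0000: 285.822898
Macaulay duration D = (sum_t t * PV_t) / P = 292.455894 / 99.713844 = 2.932952


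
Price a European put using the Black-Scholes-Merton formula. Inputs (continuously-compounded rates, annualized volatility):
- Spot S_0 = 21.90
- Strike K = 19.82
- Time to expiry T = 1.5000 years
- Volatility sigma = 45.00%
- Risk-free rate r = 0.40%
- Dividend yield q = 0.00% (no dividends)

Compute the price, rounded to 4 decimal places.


d1 = (ln(S/K) + (r - q + 0.5*sigma^2) * T) / (sigma * sqrt(T)) = 0.46752614
d2 = d1 - sigma * sqrt(T) = -0.08360905
exp(-rT) = 0.99401796; exp(-qT) = 1.00000000
P = K * exp(-rT) * N(-d2) - S_0 * exp(-qT) * N(-d1)
N(-d1) = 0.32006175; N(-d2) = 0.53331637
P = 19.8200 * 0.99401796 * 0.53331637 - 21.9000 * 1.00000000 * 0.32006175 = 3.4977

Answer: Price = 3.4977


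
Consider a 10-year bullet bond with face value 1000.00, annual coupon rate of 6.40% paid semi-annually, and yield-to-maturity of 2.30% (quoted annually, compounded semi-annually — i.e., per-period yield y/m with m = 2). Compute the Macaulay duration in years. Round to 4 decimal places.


Answer: Macaulay duration = 7.9405 years

Derivation:
Coupon per period c = face * coupon_rate / m = 32.000000
Periods per year m = 2; per-period yield y/m = 0.011500
Number of cashflows N = 20
Cashflows (t years, CF_t, discount factor 1/(1+y/m)^(m*t), PV):
  t = 0.5000: CF_t = 32.000000, DF = 0.988631, PV = 31.636184
  t = 1.0000: CF_t = 32.000000, DF = 0.977391, PV = 31.276504
  t = 1.5000: CF_t = 32.000000, DF = 0.966279, PV = 30.920914
  t = 2.0000: CF_t = 32.000000, DF = 0.955293, PV = 30.569366
  t = 2.5000: CF_t = 32.000000, DF = 0.944432, PV = 30.221815
  t = 3.0000: CF_t = 32.000000, DF = 0.933694, PV = 29.878216
  t = 3.5000: CF_t = 32.000000, DF = 0.923079, PV = 29.538523
  t = 4.0000: CF_t = 32.000000, DF = 0.912584, PV = 29.202692
  t = 4.5000: CF_t = 32.000000, DF = 0.902209, PV = 28.870679
  t = 5.0000: CF_t = 32.000000, DF = 0.891951, PV = 28.542441
  t = 5.5000: CF_t = 32.000000, DF = 0.881810, PV = 28.217934
  t = 6.0000: CF_t = 32.000000, DF = 0.871785, PV = 27.897118
  t = 6.5000: CF_t = 32.000000, DF = 0.861873, PV = 27.579948
  t = 7.0000: CF_t = 32.000000, DF = 0.852075, PV = 27.266385
  t = 7.5000: CF_t = 32.000000, DF = 0.842387, PV = 26.956386
  t = 8.0000: CF_t = 32.000000, DF = 0.832810, PV = 26.649912
  t = 8.5000: CF_t = 32.000000, DF = 0.823341, PV = 26.346923
  t = 9.0000: CF_t = 32.000000, DF = 0.813981, PV = 26.047378
  t = 9.5000: CF_t = 32.000000, DF = 0.804726, PV = 25.751239
  t = 10.0000: CF_t = 1032.000000, DF = 0.795577, PV = 821.035537
Price P = sum_t PV_t = 1364.406091
Macaulay numerator sum_t t * PV_t:
  t * PV_t at t = 0.5000: 15.818092
  t * PV_t at t = 1.0000: 31.276504
  t * PV_t at t = 1.5000: 46.381370
  t * PV_t at t = 2.0000: 61.138732
  t * PV_t at t = 2.5000: 75.554538
  t * PV_t at t = 3.0000: 89.634647
  t * PV_t at t = 3.5000: 103.384829
  t * PV_t at t = 4.0000: 116.810766
  t * PV_t at t = 4.5000: 129.918054
  t * PV_t at t = 5.0000: 142.712203
  t * PV_t at t = 5.5000: 155.198639
  t * PV_t at t = 6.0000: 167.382706
  t * PV_t at t = 6.5000: 179.269663
  t * PV_t at t = 7.0000: 190.864693
  t * PV_t at t = 7.5000: 202.172897
  t * PV_t at t = 8.0000: 213.199299
  t * PV_t at t = 8.5000: 223.948843
  t * PV_t at t = 9.0000: 234.426401
  t * PV_t at t = 9.5000: 244.636767
  t * PV_t at t = 10.0000: 8210.355370
Macaulay duration D = (sum_t t * PV_t) / P = 10834.085013 / 1364.406091 = 7.940514


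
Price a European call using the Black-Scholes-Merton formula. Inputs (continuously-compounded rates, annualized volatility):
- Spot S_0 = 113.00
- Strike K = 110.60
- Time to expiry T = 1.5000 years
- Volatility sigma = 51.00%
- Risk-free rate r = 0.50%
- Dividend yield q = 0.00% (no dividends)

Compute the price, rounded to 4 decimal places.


d1 = (ln(S/K) + (r - q + 0.5*sigma^2) * T) / (sigma * sqrt(T)) = 0.35868652
d2 = d1 - sigma * sqrt(T) = -0.26593337
exp(-rT) = 0.99252805; exp(-qT) = 1.00000000
C = S_0 * exp(-qT) * N(d1) - K * exp(-rT) * N(d2)
N(d1) = 0.64008519; N(d2) = 0.39514526
C = 113.0000 * 1.00000000 * 0.64008519 - 110.6000 * 0.99252805 * 0.39514526 = 28.9531

Answer: Price = 28.9531


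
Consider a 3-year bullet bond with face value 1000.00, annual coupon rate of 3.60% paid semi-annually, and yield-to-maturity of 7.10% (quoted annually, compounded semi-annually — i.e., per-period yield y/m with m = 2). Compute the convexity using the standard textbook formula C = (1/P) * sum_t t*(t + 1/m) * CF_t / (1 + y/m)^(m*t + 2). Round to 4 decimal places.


Coupon per period c = face * coupon_rate / m = 18.000000
Periods per year m = 2; per-period yield y/m = 0.035500
Number of cashflows N = 6
Cashflows (t years, CF_t, discount factor 1/(1+y/m)^(m*t), PV):
  t = 0.5000: CF_t = 18.000000, DF = 0.965717, PV = 17.382907
  t = 1.0000: CF_t = 18.000000, DF = 0.932609, PV = 16.786969
  t = 1.5000: CF_t = 18.000000, DF = 0.900637, PV = 16.211462
  t = 2.0000: CF_t = 18.000000, DF = 0.869760, PV = 15.655686
  t = 2.5000: CF_t = 18.000000, DF = 0.839942, PV = 15.118962
  t = 3.0000: CF_t = 1018.000000, DF = 0.811147, PV = 825.747293
Price P = sum_t PV_t = 906.903280
Convexity numerator sum_t t*(t + 1/m) * CF_t / (1+y/m)^(m*t + 2):
  t = 0.5000: term = 8.105731
  t = 1.0000: term = 23.483528
  t = 1.5000: term = 45.356887
  t = 2.0000: term = 73.003199
  t = 2.5000: term = 105.750650
  t = 3.0000: term = 8086.046812
Convexity = (1/P) * sum = 8341.746808 / 906.903280 = 9.198056

Answer: Convexity = 9.1981


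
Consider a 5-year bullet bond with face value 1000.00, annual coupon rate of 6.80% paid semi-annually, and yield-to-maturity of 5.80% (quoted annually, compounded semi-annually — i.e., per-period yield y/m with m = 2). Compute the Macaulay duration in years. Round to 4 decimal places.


Coupon per period c = face * coupon_rate / m = 34.000000
Periods per year m = 2; per-period yield y/m = 0.029000
Number of cashflows N = 10
Cashflows (t years, CF_t, discount factor 1/(1+y/m)^(m*t), PV):
  t = 0.5000: CF_t = 34.000000, DF = 0.971817, PV = 33.041788
  t = 1.0000: CF_t = 34.000000, DF = 0.944429, PV = 32.110581
  t = 1.5000: CF_t = 34.000000, DF = 0.917812, PV = 31.205618
  t = 2.0000: CF_t = 34.000000, DF = 0.891946, PV = 30.326160
  t = 2.5000: CF_t = 34.000000, DF = 0.866808, PV = 29.471487
  t = 3.0000: CF_t = 34.000000, DF = 0.842379, PV = 28.640900
  t = 3.5000: CF_t = 34.000000, DF = 0.818639, PV = 27.833723
  t = 4.0000: CF_t = 34.000000, DF = 0.795567, PV = 27.049293
  t = 4.5000: CF_t = 34.000000, DF = 0.773146, PV = 26.286971
  t = 5.0000: CF_t = 1034.000000, DF = 0.751357, PV = 776.902987
Price P = sum_t PV_t = 1042.869508
Macaulay numerator sum_t t * PV_t:
  t * PV_t at t = 0.5000: 16.520894
  t * PV_t at t = 1.0000: 32.110581
  t * PV_t at t = 1.5000: 46.808428
  t * PV_t at t = 2.0000: 60.652319
  t * PV_t at t = 2.5000: 73.678717
  t * PV_t at t = 3.0000: 85.922701
  t * PV_t at t = 3.5000: 97.418029
  t * PV_t at t = 4.0000: 108.197172
  t * PV_t at t = 4.5000: 118.291369
  t * PV_t at t = 5.0000: 3884.514934
Macaulay duration D = (sum_t t * PV_t) / P = 4524.115145 / 1042.869508 = 4.338141

Answer: Macaulay duration = 4.3381 years


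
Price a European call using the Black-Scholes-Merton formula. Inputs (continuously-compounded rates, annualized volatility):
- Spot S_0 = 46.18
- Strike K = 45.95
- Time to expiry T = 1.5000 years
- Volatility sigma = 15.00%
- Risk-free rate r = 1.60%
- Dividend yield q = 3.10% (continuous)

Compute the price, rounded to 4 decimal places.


d1 = (ln(S/K) + (r - q + 0.5*sigma^2) * T) / (sigma * sqrt(T)) = -0.00344042
d2 = d1 - sigma * sqrt(T) = -0.18715215
exp(-rT) = 0.97628571; exp(-qT) = 0.95456456
C = S_0 * exp(-qT) * N(d1) - K * exp(-rT) * N(d2)
N(d1) = 0.49862748; N(d2) = 0.42577067
C = 46.1800 * 0.95456456 * 0.49862748 - 45.9500 * 0.97628571 * 0.42577067 = 2.8802

Answer: Price = 2.8802


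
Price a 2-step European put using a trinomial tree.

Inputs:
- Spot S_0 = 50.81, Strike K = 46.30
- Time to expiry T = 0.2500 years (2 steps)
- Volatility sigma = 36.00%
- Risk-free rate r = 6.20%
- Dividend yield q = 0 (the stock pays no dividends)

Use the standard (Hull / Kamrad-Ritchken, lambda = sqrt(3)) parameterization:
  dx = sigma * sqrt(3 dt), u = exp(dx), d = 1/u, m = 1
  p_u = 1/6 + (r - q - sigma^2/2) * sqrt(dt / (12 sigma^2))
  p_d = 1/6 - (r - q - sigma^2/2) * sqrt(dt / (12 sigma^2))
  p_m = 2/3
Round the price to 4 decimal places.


dt = T/N = 0.125000; dx = sigma*sqrt(3*dt) = 0.220454
u = exp(dx) = 1.246643; d = 1/u = 0.802154
p_u = 0.165873, p_m = 0.666667, p_d = 0.167460
Discount per step: exp(-r*dt) = 0.992280
Stock lattice S(k, j) with j the centered position index:
  k=0: S(0,+0) = 50.8100
  k=1: S(1,-1) = 40.7575; S(1,+0) = 50.8100; S(1,+1) = 63.3419
  k=2: S(2,-2) = 32.6938; S(2,-1) = 40.7575; S(2,+0) = 50.8100; S(2,+1) = 63.3419; S(2,+2) = 78.9647
Terminal payoffs V(N, j) = max(K - S_T, 0):
  V(2,-2) = 13.606214; V(2,-1) = 5.542531; V(2,+0) = 0.000000; V(2,+1) = 0.000000; V(2,+2) = 0.000000
Backward induction: V(k, j) = exp(-r*dt) * [p_u * V(k+1, j+1) + p_m * V(k+1, j) + p_d * V(k+1, j-1)]
  V(1,-1) = exp(-r*dt) * [p_u*0.000000 + p_m*5.542531 + p_d*13.606214] = 5.927408
  V(1,+0) = exp(-r*dt) * [p_u*0.000000 + p_m*0.000000 + p_d*5.542531] = 0.920990
  V(1,+1) = exp(-r*dt) * [p_u*0.000000 + p_m*0.000000 + p_d*0.000000] = 0.000000
  V(0,+0) = exp(-r*dt) * [p_u*0.000000 + p_m*0.920990 + p_d*5.927408] = 1.594197

Answer: Price = V(0,0) = 1.5942


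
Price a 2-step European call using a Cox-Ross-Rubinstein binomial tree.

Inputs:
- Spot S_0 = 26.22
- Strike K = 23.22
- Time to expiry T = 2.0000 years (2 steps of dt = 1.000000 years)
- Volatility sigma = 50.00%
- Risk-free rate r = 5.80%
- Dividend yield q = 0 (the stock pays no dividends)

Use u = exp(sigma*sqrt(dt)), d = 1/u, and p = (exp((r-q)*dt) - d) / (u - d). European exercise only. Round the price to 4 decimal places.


Answer: Price = V(0,0) = 9.4040

Derivation:
dt = T/N = 1.000000
u = exp(sigma*sqrt(dt)) = 1.648721; d = 1/u = 0.606531
p = (exp((r-q)*dt) - d) / (u - d) = 0.434838
Discount per step: exp(-r*dt) = 0.943650
Stock lattice S(k, i) with i counting down-moves:
  k=0: S(0,0) = 26.2200
  k=1: S(1,0) = 43.2295; S(1,1) = 15.9032
  k=2: S(2,0) = 71.2733; S(2,1) = 26.2200; S(2,2) = 9.6458
Terminal payoffs V(N, i) = max(S_T - K, 0):
  V(2,0) = 48.053350; V(2,1) = 3.000000; V(2,2) = 0.000000
Backward induction: V(k, i) = exp(-r*dt) * [p * V(k+1, i) + (1-p) * V(k+1, i+1)].
  V(1,0) = exp(-r*dt) * [p*48.053350 + (1-p)*3.000000] = 21.317920
  V(1,1) = exp(-r*dt) * [p*3.000000 + (1-p)*0.000000] = 1.231005
  V(0,0) = exp(-r*dt) * [p*21.317920 + (1-p)*1.231005] = 9.404004


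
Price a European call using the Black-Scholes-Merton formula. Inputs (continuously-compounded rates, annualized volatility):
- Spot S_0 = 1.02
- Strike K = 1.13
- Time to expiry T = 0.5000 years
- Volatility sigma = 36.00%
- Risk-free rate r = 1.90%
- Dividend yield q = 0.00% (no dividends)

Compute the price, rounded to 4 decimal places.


Answer: Price = 0.0658

Derivation:
d1 = (ln(S/K) + (r - q + 0.5*sigma^2) * T) / (sigma * sqrt(T)) = -0.23772539
d2 = d1 - sigma * sqrt(T) = -0.49228383
exp(-rT) = 0.99054498; exp(-qT) = 1.00000000
C = S_0 * exp(-qT) * N(d1) - K * exp(-rT) * N(d2)
N(d1) = 0.40604704; N(d2) = 0.31125935
C = 1.0200 * 1.00000000 * 0.40604704 - 1.1300 * 0.99054498 * 0.31125935 = 0.0658


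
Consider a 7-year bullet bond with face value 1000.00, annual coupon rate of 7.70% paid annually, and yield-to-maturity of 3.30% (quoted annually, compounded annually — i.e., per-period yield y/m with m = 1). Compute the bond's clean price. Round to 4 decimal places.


Coupon per period c = face * coupon_rate / m = 77.000000
Periods per year m = 1; per-period yield y/m = 0.033000
Number of cashflows N = 7
Cashflows (t years, CF_t, discount factor 1/(1+y/m)^(m*t), PV):
  t = 1.0000: CF_t = 77.000000, DF = 0.968054, PV = 74.540174
  t = 2.0000: CF_t = 77.000000, DF = 0.937129, PV = 72.158930
  t = 3.0000: CF_t = 77.000000, DF = 0.907192, PV = 69.853756
  t = 4.0000: CF_t = 77.000000, DF = 0.878211, PV = 67.622222
  t = 5.0000: CF_t = 77.000000, DF = 0.850156, PV = 65.461977
  t = 6.0000: CF_t = 77.000000, DF = 0.822997, PV = 63.370743
  t = 7.0000: CF_t = 1077.000000, DF = 0.796705, PV = 858.051693
Price P = sum_t PV_t = 1271.059495

Answer: Price = 1271.0595


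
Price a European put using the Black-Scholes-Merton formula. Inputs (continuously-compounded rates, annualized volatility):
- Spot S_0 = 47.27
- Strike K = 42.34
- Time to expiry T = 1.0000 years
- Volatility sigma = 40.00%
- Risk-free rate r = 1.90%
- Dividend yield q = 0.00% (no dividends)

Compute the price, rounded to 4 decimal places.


d1 = (ln(S/K) + (r - q + 0.5*sigma^2) * T) / (sigma * sqrt(T)) = 0.52285895
d2 = d1 - sigma * sqrt(T) = 0.12285895
exp(-rT) = 0.98117936; exp(-qT) = 1.00000000
P = K * exp(-rT) * N(-d2) - S_0 * exp(-qT) * N(-d1)
N(-d1) = 0.30053621; N(-d2) = 0.45110940
P = 42.3400 * 0.98117936 * 0.45110940 - 47.2700 * 1.00000000 * 0.30053621 = 4.5342

Answer: Price = 4.5342


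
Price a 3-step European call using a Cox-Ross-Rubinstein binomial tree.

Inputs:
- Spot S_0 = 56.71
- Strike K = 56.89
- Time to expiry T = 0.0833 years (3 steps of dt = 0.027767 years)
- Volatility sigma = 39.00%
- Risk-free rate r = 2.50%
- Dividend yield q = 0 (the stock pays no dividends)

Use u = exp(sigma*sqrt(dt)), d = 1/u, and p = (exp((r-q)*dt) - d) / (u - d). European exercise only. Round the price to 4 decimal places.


dt = T/N = 0.027767
u = exp(sigma*sqrt(dt)) = 1.067145; d = 1/u = 0.937080
p = (exp((r-q)*dt) - d) / (u - d) = 0.489098
Discount per step: exp(-r*dt) = 0.999306
Stock lattice S(k, i) with i counting down-moves:
  k=0: S(0,0) = 56.7100
  k=1: S(1,0) = 60.5178; S(1,1) = 53.1418
  k=2: S(2,0) = 64.5813; S(2,1) = 56.7100; S(2,2) = 49.7981
  k=3: S(3,0) = 68.9176; S(3,1) = 60.5178; S(3,2) = 53.1418; S(3,3) = 46.6648
Terminal payoffs V(N, i) = max(S_T - K, 0):
  V(3,0) = 12.027598; V(3,1) = 3.627801; V(3,2) = 0.000000; V(3,3) = 0.000000
Backward induction: V(k, i) = exp(-r*dt) * [p * V(k+1, i) + (1-p) * V(k+1, i+1)].
  V(2,0) = exp(-r*dt) * [p*12.027598 + (1-p)*3.627801] = 7.730756
  V(2,1) = exp(-r*dt) * [p*3.627801 + (1-p)*0.000000] = 1.773119
  V(2,2) = exp(-r*dt) * [p*0.000000 + (1-p)*0.000000] = 0.000000
  V(1,0) = exp(-r*dt) * [p*7.730756 + (1-p)*1.773119] = 4.683734
  V(1,1) = exp(-r*dt) * [p*1.773119 + (1-p)*0.000000] = 0.866627
  V(0,0) = exp(-r*dt) * [p*4.683734 + (1-p)*0.866627] = 2.731669

Answer: Price = V(0,0) = 2.7317


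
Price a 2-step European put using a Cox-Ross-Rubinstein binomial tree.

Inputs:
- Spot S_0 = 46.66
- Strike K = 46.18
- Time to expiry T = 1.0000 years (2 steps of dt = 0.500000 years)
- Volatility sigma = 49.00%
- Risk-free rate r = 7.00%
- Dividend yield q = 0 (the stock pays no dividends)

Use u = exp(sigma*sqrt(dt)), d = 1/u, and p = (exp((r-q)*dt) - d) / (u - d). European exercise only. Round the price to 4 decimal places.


dt = T/N = 0.500000
u = exp(sigma*sqrt(dt)) = 1.414084; d = 1/u = 0.707171
p = (exp((r-q)*dt) - d) / (u - d) = 0.464623
Discount per step: exp(-r*dt) = 0.965605
Stock lattice S(k, i) with i counting down-moves:
  k=0: S(0,0) = 46.6600
  k=1: S(1,0) = 65.9812; S(1,1) = 32.9966
  k=2: S(2,0) = 93.3030; S(2,1) = 46.6600; S(2,2) = 23.3343
Terminal payoffs V(N, i) = max(K - S_T, 0):
  V(2,0) = 0.000000; V(2,1) = 0.000000; V(2,2) = 22.845741
Backward induction: V(k, i) = exp(-r*dt) * [p * V(k+1, i) + (1-p) * V(k+1, i+1)].
  V(1,0) = exp(-r*dt) * [p*0.000000 + (1-p)*0.000000] = 0.000000
  V(1,1) = exp(-r*dt) * [p*0.000000 + (1-p)*22.845741] = 11.810393
  V(0,0) = exp(-r*dt) * [p*0.000000 + (1-p)*11.810393] = 6.105531

Answer: Price = V(0,0) = 6.1055


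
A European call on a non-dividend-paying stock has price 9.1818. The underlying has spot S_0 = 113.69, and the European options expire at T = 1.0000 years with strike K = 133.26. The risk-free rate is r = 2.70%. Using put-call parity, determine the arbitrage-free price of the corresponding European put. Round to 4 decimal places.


Put-call parity: C - P = S_0 * exp(-qT) - K * exp(-rT).
S_0 * exp(-qT) = 113.6900 * 1.00000000 = 113.69000000
K * exp(-rT) = 133.2600 * 0.97336124 = 129.71011905
P = C - S*exp(-qT) + K*exp(-rT)
P = 9.1818 - 113.69000000 + 129.71011905 = 25.2019

Answer: Put price = 25.2019


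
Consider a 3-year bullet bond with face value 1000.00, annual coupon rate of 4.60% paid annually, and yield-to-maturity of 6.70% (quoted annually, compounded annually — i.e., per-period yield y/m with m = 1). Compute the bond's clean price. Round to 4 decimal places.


Answer: Price = 944.5859

Derivation:
Coupon per period c = face * coupon_rate / m = 46.000000
Periods per year m = 1; per-period yield y/m = 0.067000
Number of cashflows N = 3
Cashflows (t years, CF_t, discount factor 1/(1+y/m)^(m*t), PV):
  t = 1.0000: CF_t = 46.000000, DF = 0.937207, PV = 43.111528
  t = 2.0000: CF_t = 46.000000, DF = 0.878357, PV = 40.404431
  t = 3.0000: CF_t = 1046.000000, DF = 0.823203, PV = 861.069936
Price P = sum_t PV_t = 944.585894


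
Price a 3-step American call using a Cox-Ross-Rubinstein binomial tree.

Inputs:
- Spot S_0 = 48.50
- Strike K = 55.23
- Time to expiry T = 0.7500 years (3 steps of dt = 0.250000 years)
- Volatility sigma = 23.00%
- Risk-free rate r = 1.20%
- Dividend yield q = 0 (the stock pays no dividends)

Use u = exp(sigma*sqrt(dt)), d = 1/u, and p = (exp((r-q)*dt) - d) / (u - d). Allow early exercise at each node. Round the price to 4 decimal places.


dt = T/N = 0.250000
u = exp(sigma*sqrt(dt)) = 1.121873; d = 1/u = 0.891366
p = (exp((r-q)*dt) - d) / (u - d) = 0.484316
Discount per step: exp(-r*dt) = 0.997004
Stock lattice S(k, i) with i counting down-moves:
  k=0: S(0,0) = 48.5000
  k=1: S(1,0) = 54.4109; S(1,1) = 43.2313
  k=2: S(2,0) = 61.0421; S(2,1) = 48.5000; S(2,2) = 38.5349
  k=3: S(3,0) = 68.4815; S(3,1) = 54.4109; S(3,2) = 43.2313; S(3,3) = 34.3487
Terminal payoffs V(N, i) = max(S_T - K, 0):
  V(3,0) = 13.251511; V(3,1) = 0.000000; V(3,2) = 0.000000; V(3,3) = 0.000000
Backward induction: V(k, i) = exp(-r*dt) * [p * V(k+1, i) + (1-p) * V(k+1, i+1)]; then take max(V_cont, immediate exercise) for American.
  V(2,0) = exp(-r*dt) * [p*13.251511 + (1-p)*0.000000] = 6.398693; exercise = 5.812100; V(2,0) = max -> 6.398693
  V(2,1) = exp(-r*dt) * [p*0.000000 + (1-p)*0.000000] = 0.000000; exercise = 0.000000; V(2,1) = max -> 0.000000
  V(2,2) = exp(-r*dt) * [p*0.000000 + (1-p)*0.000000] = 0.000000; exercise = 0.000000; V(2,2) = max -> 0.000000
  V(1,0) = exp(-r*dt) * [p*6.398693 + (1-p)*0.000000] = 3.089706; exercise = 0.000000; V(1,0) = max -> 3.089706
  V(1,1) = exp(-r*dt) * [p*0.000000 + (1-p)*0.000000] = 0.000000; exercise = 0.000000; V(1,1) = max -> 0.000000
  V(0,0) = exp(-r*dt) * [p*3.089706 + (1-p)*0.000000] = 1.491912; exercise = 0.000000; V(0,0) = max -> 1.491912

Answer: Price = V(0,0) = 1.4919


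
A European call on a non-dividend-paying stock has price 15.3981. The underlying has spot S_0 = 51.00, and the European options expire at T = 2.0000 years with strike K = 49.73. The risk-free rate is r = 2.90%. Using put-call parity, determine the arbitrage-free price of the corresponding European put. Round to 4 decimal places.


Put-call parity: C - P = S_0 * exp(-qT) - K * exp(-rT).
S_0 * exp(-qT) = 51.0000 * 1.00000000 = 51.00000000
K * exp(-rT) = 49.7300 * 0.94364995 = 46.92771189
P = C - S*exp(-qT) + K*exp(-rT)
P = 15.3981 - 51.00000000 + 46.92771189 = 11.3258

Answer: Put price = 11.3258


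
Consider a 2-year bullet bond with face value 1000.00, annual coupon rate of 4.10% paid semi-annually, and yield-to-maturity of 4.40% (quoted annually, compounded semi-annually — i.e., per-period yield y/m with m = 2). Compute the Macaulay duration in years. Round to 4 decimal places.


Answer: Macaulay duration = 1.9403 years

Derivation:
Coupon per period c = face * coupon_rate / m = 20.500000
Periods per year m = 2; per-period yield y/m = 0.022000
Number of cashflows N = 4
Cashflows (t years, CF_t, discount factor 1/(1+y/m)^(m*t), PV):
  t = 0.5000: CF_t = 20.500000, DF = 0.978474, PV = 20.058708
  t = 1.0000: CF_t = 20.500000, DF = 0.957411, PV = 19.626916
  t = 1.5000: CF_t = 20.500000, DF = 0.936801, PV = 19.204419
  t = 2.0000: CF_t = 1020.500000, DF = 0.916635, PV = 935.425976
Price P = sum_t PV_t = 994.316020
Macaulay numerator sum_t t * PV_t:
  t * PV_t at t = 0.5000: 10.029354
  t * PV_t at t = 1.0000: 19.626916
  t * PV_t at t = 1.5000: 28.806629
  t * PV_t at t = 2.0000: 1870.851953
Macaulay duration D = (sum_t t * PV_t) / P = 1929.314852 / 994.316020 = 1.940344


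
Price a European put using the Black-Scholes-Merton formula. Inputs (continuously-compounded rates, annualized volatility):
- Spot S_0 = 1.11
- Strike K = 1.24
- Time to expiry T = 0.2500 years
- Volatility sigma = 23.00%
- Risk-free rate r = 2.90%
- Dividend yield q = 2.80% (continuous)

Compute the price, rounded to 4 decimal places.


d1 = (ln(S/K) + (r - q + 0.5*sigma^2) * T) / (sigma * sqrt(T)) = -0.90338143
d2 = d1 - sigma * sqrt(T) = -1.01838143
exp(-rT) = 0.99277622; exp(-qT) = 0.99302444
P = K * exp(-rT) * N(-d2) - S_0 * exp(-qT) * N(-d1)
N(-d1) = 0.81683825; N(-d2) = 0.84575164
P = 1.2400 * 0.99277622 * 0.84575164 - 1.1100 * 0.99302444 * 0.81683825 = 0.1408

Answer: Price = 0.1408


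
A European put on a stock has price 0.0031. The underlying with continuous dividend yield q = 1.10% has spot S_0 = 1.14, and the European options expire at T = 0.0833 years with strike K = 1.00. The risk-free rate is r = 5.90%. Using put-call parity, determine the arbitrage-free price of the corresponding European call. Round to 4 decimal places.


Put-call parity: C - P = S_0 * exp(-qT) - K * exp(-rT).
S_0 * exp(-qT) = 1.1400 * 0.99908412 = 1.13895590
K * exp(-rT) = 1.0000 * 0.99509736 = 0.99509736
C = P + S*exp(-qT) - K*exp(-rT)
C = 0.0031 + 1.13895590 - 0.99509736 = 0.1470

Answer: Call price = 0.1470


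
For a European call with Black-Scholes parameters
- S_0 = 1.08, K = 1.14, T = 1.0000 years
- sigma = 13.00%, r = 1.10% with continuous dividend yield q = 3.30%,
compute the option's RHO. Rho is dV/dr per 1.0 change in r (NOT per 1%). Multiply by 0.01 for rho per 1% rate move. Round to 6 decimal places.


Answer: Rho = 0.290681

Derivation:
d1 = -0.5201324713; d2 = -0.6501324713
phi(d1) = 0.3484685046; exp(-qT) = 0.9675385596; exp(-rT) = 0.9890602788
N(d2) = 0.2578033281
Rho = K*T*exp(-rT)*N(d2) = 1.1400 * 1.0000 * 0.9890602788 * 0.2578033281 = 0.290681


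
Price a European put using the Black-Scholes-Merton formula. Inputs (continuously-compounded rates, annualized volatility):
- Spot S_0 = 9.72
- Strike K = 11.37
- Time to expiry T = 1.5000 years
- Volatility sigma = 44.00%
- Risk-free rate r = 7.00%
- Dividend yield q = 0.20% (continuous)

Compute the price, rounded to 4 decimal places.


Answer: Price = 2.4000

Derivation:
d1 = (ln(S/K) + (r - q + 0.5*sigma^2) * T) / (sigma * sqrt(T)) = 0.16776650
d2 = d1 - sigma * sqrt(T) = -0.37112124
exp(-rT) = 0.90032452; exp(-qT) = 0.99700450
P = K * exp(-rT) * N(-d2) - S_0 * exp(-qT) * N(-d1)
N(-d1) = 0.43338349; N(-d2) = 0.64472639
P = 11.3700 * 0.90032452 * 0.64472639 - 9.7200 * 0.99700450 * 0.43338349 = 2.4000


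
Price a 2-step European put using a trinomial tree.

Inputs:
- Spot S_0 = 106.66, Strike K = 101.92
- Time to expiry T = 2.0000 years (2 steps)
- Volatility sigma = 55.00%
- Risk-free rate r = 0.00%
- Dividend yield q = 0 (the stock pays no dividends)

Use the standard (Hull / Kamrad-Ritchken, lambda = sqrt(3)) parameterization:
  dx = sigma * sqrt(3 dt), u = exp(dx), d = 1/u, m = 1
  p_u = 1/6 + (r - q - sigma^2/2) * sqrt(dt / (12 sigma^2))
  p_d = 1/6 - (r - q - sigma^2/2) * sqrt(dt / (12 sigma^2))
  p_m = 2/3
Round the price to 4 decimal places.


dt = T/N = 1.000000; dx = sigma*sqrt(3*dt) = 0.952628
u = exp(dx) = 2.592514; d = 1/u = 0.385726
p_u = 0.087281, p_m = 0.666667, p_d = 0.246052
Discount per step: exp(-r*dt) = 1.000000
Stock lattice S(k, j) with j the centered position index:
  k=0: S(0,+0) = 106.6600
  k=1: S(1,-1) = 41.1415; S(1,+0) = 106.6600; S(1,+1) = 276.5175
  k=2: S(2,-2) = 15.8694; S(2,-1) = 41.1415; S(2,+0) = 106.6600; S(2,+1) = 276.5175; S(2,+2) = 716.8754
Terminal payoffs V(N, j) = max(K - S_T, 0):
  V(2,-2) = 86.050638; V(2,-1) = 60.778462; V(2,+0) = 0.000000; V(2,+1) = 0.000000; V(2,+2) = 0.000000
Backward induction: V(k, j) = exp(-r*dt) * [p_u * V(k+1, j+1) + p_m * V(k+1, j) + p_d * V(k+1, j-1)]
  V(1,-1) = exp(-r*dt) * [p_u*0.000000 + p_m*60.778462 + p_d*86.050638] = 61.691935
  V(1,+0) = exp(-r*dt) * [p_u*0.000000 + p_m*0.000000 + p_d*60.778462] = 14.954682
  V(1,+1) = exp(-r*dt) * [p_u*0.000000 + p_m*0.000000 + p_d*0.000000] = 0.000000
  V(0,+0) = exp(-r*dt) * [p_u*0.000000 + p_m*14.954682 + p_d*61.691935] = 25.149232

Answer: Price = V(0,0) = 25.1492


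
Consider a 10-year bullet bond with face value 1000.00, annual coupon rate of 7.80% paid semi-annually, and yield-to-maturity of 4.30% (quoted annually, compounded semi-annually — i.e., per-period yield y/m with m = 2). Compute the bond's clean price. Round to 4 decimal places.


Answer: Price = 1282.0508

Derivation:
Coupon per period c = face * coupon_rate / m = 39.000000
Periods per year m = 2; per-period yield y/m = 0.021500
Number of cashflows N = 20
Cashflows (t years, CF_t, discount factor 1/(1+y/m)^(m*t), PV):
  t = 0.5000: CF_t = 39.000000, DF = 0.978953, PV = 38.179148
  t = 1.0000: CF_t = 39.000000, DF = 0.958348, PV = 37.375573
  t = 1.5000: CF_t = 39.000000, DF = 0.938177, PV = 36.588912
  t = 2.0000: CF_t = 39.000000, DF = 0.918431, PV = 35.818808
  t = 2.5000: CF_t = 39.000000, DF = 0.899100, PV = 35.064912
  t = 3.0000: CF_t = 39.000000, DF = 0.880177, PV = 34.326884
  t = 3.5000: CF_t = 39.000000, DF = 0.861651, PV = 33.604390
  t = 4.0000: CF_t = 39.000000, DF = 0.843515, PV = 32.897102
  t = 4.5000: CF_t = 39.000000, DF = 0.825762, PV = 32.204701
  t = 5.0000: CF_t = 39.000000, DF = 0.808381, PV = 31.526873
  t = 5.5000: CF_t = 39.000000, DF = 0.791367, PV = 30.863312
  t = 6.0000: CF_t = 39.000000, DF = 0.774711, PV = 30.213717
  t = 6.5000: CF_t = 39.000000, DF = 0.758405, PV = 29.577794
  t = 7.0000: CF_t = 39.000000, DF = 0.742442, PV = 28.955256
  t = 7.5000: CF_t = 39.000000, DF = 0.726816, PV = 28.345821
  t = 8.0000: CF_t = 39.000000, DF = 0.711518, PV = 27.749213
  t = 8.5000: CF_t = 39.000000, DF = 0.696543, PV = 27.165162
  t = 9.0000: CF_t = 39.000000, DF = 0.681882, PV = 26.593404
  t = 9.5000: CF_t = 39.000000, DF = 0.667530, PV = 26.033680
  t = 10.0000: CF_t = 1039.000000, DF = 0.653480, PV = 678.966158
Price P = sum_t PV_t = 1282.050820


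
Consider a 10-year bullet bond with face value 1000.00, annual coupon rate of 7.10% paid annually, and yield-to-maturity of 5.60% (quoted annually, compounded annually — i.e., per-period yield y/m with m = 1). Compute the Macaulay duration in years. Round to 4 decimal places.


Answer: Macaulay duration = 7.6315 years

Derivation:
Coupon per period c = face * coupon_rate / m = 71.000000
Periods per year m = 1; per-period yield y/m = 0.056000
Number of cashflows N = 10
Cashflows (t years, CF_t, discount factor 1/(1+y/m)^(m*t), PV):
  t = 1.0000: CF_t = 71.000000, DF = 0.946970, PV = 67.234848
  t = 2.0000: CF_t = 71.000000, DF = 0.896752, PV = 63.669364
  t = 3.0000: CF_t = 71.000000, DF = 0.849197, PV = 60.292958
  t = 4.0000: CF_t = 71.000000, DF = 0.804163, PV = 57.095605
  t = 5.0000: CF_t = 71.000000, DF = 0.761518, PV = 54.067807
  t = 6.0000: CF_t = 71.000000, DF = 0.721135, PV = 51.200575
  t = 7.0000: CF_t = 71.000000, DF = 0.682893, PV = 48.485393
  t = 8.0000: CF_t = 71.000000, DF = 0.646679, PV = 45.914198
  t = 9.0000: CF_t = 71.000000, DF = 0.612385, PV = 43.479354
  t = 10.0000: CF_t = 1071.000000, DF = 0.579910, PV = 621.083925
Price P = sum_t PV_t = 1112.524028
Macaulay numerator sum_t t * PV_t:
  t * PV_t at t = 1.0000: 67.234848
  t * PV_t at t = 2.0000: 127.338728
  t * PV_t at t = 3.0000: 180.878875
  t * PV_t at t = 4.0000: 228.382418
  t * PV_t at t = 5.0000: 270.339037
  t * PV_t at t = 6.0000: 307.203451
  t * PV_t at t = 7.0000: 339.397752
  t * PV_t at t = 8.0000: 367.313584
  t * PV_t at t = 9.0000: 391.314188
  t * PV_t at t = 10.0000: 6210.839249
Macaulay duration D = (sum_t t * PV_t) / P = 8490.242131 / 1112.524028 = 7.631513


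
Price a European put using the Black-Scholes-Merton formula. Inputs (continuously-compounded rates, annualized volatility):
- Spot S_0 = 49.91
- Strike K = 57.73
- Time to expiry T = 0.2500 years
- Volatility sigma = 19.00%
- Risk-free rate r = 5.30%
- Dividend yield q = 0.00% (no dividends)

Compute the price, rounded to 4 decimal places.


d1 = (ln(S/K) + (r - q + 0.5*sigma^2) * T) / (sigma * sqrt(T)) = -1.34519037
d2 = d1 - sigma * sqrt(T) = -1.44019037
exp(-rT) = 0.98683739; exp(-qT) = 1.00000000
P = K * exp(-rT) * N(-d2) - S_0 * exp(-qT) * N(-d1)
N(-d1) = 0.91071812; N(-d2) = 0.92509323
P = 57.7300 * 0.98683739 * 0.92509323 - 49.9100 * 1.00000000 * 0.91071812 = 7.2487

Answer: Price = 7.2487


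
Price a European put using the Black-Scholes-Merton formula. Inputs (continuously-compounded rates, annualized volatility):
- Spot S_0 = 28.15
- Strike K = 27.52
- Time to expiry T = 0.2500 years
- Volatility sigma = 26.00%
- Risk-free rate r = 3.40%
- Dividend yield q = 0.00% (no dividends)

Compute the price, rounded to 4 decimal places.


d1 = (ln(S/K) + (r - q + 0.5*sigma^2) * T) / (sigma * sqrt(T)) = 0.30449493
d2 = d1 - sigma * sqrt(T) = 0.17449493
exp(-rT) = 0.99153602; exp(-qT) = 1.00000000
P = K * exp(-rT) * N(-d2) - S_0 * exp(-qT) * N(-d1)
N(-d1) = 0.38037543; N(-d2) = 0.43073826
P = 27.5200 * 0.99153602 * 0.43073826 - 28.1500 * 1.00000000 * 0.38037543 = 1.0460

Answer: Price = 1.0460


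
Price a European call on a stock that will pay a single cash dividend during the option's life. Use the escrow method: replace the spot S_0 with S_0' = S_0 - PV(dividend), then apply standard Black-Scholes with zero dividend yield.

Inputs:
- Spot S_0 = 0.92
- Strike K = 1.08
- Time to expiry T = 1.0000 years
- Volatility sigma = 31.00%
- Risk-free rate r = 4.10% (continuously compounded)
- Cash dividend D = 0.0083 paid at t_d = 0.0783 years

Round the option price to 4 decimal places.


PV(D) = D * exp(-r * t_d) = 0.0083 * 0.99679485 = 0.00827340
S_0' = S_0 - PV(D) = 0.9200 - 0.00827340 = 0.91172660
d1 = (ln(S_0'/K) + (r + sigma^2/2)*T) / (sigma*sqrt(T)) = -0.25911662
d2 = d1 - sigma*sqrt(T) = -0.56911662
exp(-rT) = 0.95982913
N(d1) = 0.39777263; N(d2) = 0.28463850
C = S_0' * N(d1) - K * exp(-rT) * N(d2) = 0.91172660 * 0.39777263 - 1.0800 * 0.95982913 * 0.28463850 = 0.0676

Answer: Price = 0.0676


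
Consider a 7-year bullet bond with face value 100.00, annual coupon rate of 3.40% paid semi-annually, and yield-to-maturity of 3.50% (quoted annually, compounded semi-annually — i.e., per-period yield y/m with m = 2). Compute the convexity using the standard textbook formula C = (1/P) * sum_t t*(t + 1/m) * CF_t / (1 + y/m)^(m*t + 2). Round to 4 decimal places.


Answer: Convexity = 43.8654

Derivation:
Coupon per period c = face * coupon_rate / m = 1.700000
Periods per year m = 2; per-period yield y/m = 0.017500
Number of cashflows N = 14
Cashflows (t years, CF_t, discount factor 1/(1+y/m)^(m*t), PV):
  t = 0.5000: CF_t = 1.700000, DF = 0.982801, PV = 1.670762
  t = 1.0000: CF_t = 1.700000, DF = 0.965898, PV = 1.642026
  t = 1.5000: CF_t = 1.700000, DF = 0.949285, PV = 1.613785
  t = 2.0000: CF_t = 1.700000, DF = 0.932959, PV = 1.586029
  t = 2.5000: CF_t = 1.700000, DF = 0.916913, PV = 1.558751
  t = 3.0000: CF_t = 1.700000, DF = 0.901143, PV = 1.531942
  t = 3.5000: CF_t = 1.700000, DF = 0.885644, PV = 1.505594
  t = 4.0000: CF_t = 1.700000, DF = 0.870412, PV = 1.479700
  t = 4.5000: CF_t = 1.700000, DF = 0.855441, PV = 1.454250
  t = 5.0000: CF_t = 1.700000, DF = 0.840729, PV = 1.429239
  t = 5.5000: CF_t = 1.700000, DF = 0.826269, PV = 1.404657
  t = 6.0000: CF_t = 1.700000, DF = 0.812058, PV = 1.380498
  t = 6.5000: CF_t = 1.700000, DF = 0.798091, PV = 1.356755
  t = 7.0000: CF_t = 101.700000, DF = 0.784365, PV = 79.769910
Price P = sum_t PV_t = 99.383900
Convexity numerator sum_t t*(t + 1/m) * CF_t / (1+y/m)^(m*t + 2):
  t = 0.5000: term = 0.806892
  t = 1.0000: term = 2.379044
  t = 1.5000: term = 4.676254
  t = 2.0000: term = 7.659712
  t = 2.5000: term = 11.291958
  t = 3.0000: term = 15.536847
  t = 3.5000: term = 20.359504
  t = 4.0000: term = 25.726295
  t = 4.5000: term = 31.604785
  t = 5.0000: term = 37.963706
  t = 5.5000: term = 44.772921
  t = 6.0000: term = 52.003393
  t = 6.5000: term = 59.627150
  t = 7.0000: term = 4045.102865
Convexity = (1/P) * sum = 4359.511325 / 99.383900 = 43.865368


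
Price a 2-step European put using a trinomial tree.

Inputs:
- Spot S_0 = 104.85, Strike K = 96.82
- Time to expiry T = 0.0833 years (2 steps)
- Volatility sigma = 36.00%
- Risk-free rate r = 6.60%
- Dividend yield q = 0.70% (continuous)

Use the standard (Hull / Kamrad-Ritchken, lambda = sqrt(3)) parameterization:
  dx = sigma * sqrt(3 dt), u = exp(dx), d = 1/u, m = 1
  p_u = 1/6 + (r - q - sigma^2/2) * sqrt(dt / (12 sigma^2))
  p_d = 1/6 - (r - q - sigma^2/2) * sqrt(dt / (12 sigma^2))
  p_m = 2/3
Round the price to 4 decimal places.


dt = T/N = 0.041650; dx = sigma*sqrt(3*dt) = 0.127254
u = exp(dx) = 1.135705; d = 1/u = 0.880510
p_u = 0.165718, p_m = 0.666667, p_d = 0.167616
Discount per step: exp(-r*dt) = 0.997255
Stock lattice S(k, j) with j the centered position index:
  k=0: S(0,+0) = 104.8500
  k=1: S(1,-1) = 92.3215; S(1,+0) = 104.8500; S(1,+1) = 119.0787
  k=2: S(2,-2) = 81.2900; S(2,-1) = 92.3215; S(2,+0) = 104.8500; S(2,+1) = 119.0787; S(2,+2) = 135.2383
Terminal payoffs V(N, j) = max(K - S_T, 0):
  V(2,-2) = 15.529982; V(2,-1) = 4.498505; V(2,+0) = 0.000000; V(2,+1) = 0.000000; V(2,+2) = 0.000000
Backward induction: V(k, j) = exp(-r*dt) * [p_u * V(k+1, j+1) + p_m * V(k+1, j) + p_d * V(k+1, j-1)]
  V(1,-1) = exp(-r*dt) * [p_u*0.000000 + p_m*4.498505 + p_d*15.529982] = 5.586696
  V(1,+0) = exp(-r*dt) * [p_u*0.000000 + p_m*0.000000 + p_d*4.498505] = 0.751951
  V(1,+1) = exp(-r*dt) * [p_u*0.000000 + p_m*0.000000 + p_d*0.000000] = 0.000000
  V(0,+0) = exp(-r*dt) * [p_u*0.000000 + p_m*0.751951 + p_d*5.586696] = 1.433772

Answer: Price = V(0,0) = 1.4338


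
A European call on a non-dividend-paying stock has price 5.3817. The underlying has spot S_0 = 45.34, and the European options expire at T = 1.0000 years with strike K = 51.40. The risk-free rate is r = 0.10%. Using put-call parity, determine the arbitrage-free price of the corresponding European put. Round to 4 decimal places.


Put-call parity: C - P = S_0 * exp(-qT) - K * exp(-rT).
S_0 * exp(-qT) = 45.3400 * 1.00000000 = 45.34000000
K * exp(-rT) = 51.4000 * 0.99900050 = 51.34862569
P = C - S*exp(-qT) + K*exp(-rT)
P = 5.3817 - 45.34000000 + 51.34862569 = 11.3903

Answer: Put price = 11.3903


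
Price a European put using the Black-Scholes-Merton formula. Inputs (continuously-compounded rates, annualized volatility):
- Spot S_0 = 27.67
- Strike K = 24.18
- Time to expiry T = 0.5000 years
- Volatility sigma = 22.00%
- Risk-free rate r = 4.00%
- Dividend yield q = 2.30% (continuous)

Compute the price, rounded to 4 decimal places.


Answer: Price = 0.3818

Derivation:
d1 = (ln(S/K) + (r - q + 0.5*sigma^2) * T) / (sigma * sqrt(T)) = 0.99909655
d2 = d1 - sigma * sqrt(T) = 0.84353306
exp(-rT) = 0.98019867; exp(-qT) = 0.98856587
P = K * exp(-rT) * N(-d2) - S_0 * exp(-qT) * N(-d1)
N(-d1) = 0.15887396; N(-d2) = 0.19946519
P = 24.1800 * 0.98019867 * 0.19946519 - 27.6700 * 0.98856587 * 0.15887396 = 0.3818


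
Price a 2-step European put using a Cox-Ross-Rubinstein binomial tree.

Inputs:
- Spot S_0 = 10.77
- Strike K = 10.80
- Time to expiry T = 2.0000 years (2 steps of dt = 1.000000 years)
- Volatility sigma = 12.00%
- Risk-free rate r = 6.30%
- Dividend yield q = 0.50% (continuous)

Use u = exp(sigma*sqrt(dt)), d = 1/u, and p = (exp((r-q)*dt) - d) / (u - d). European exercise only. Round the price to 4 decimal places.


Answer: Price = V(0,0) = 0.1736

Derivation:
dt = T/N = 1.000000
u = exp(sigma*sqrt(dt)) = 1.127497; d = 1/u = 0.886920
p = (exp((r-q)*dt) - d) / (u - d) = 0.718252
Discount per step: exp(-r*dt) = 0.938943
Stock lattice S(k, i) with i counting down-moves:
  k=0: S(0,0) = 10.7700
  k=1: S(1,0) = 12.1431; S(1,1) = 9.5521
  k=2: S(2,0) = 13.6914; S(2,1) = 10.7700; S(2,2) = 8.4720
Terminal payoffs V(N, i) = max(K - S_T, 0):
  V(2,0) = 0.000000; V(2,1) = 0.030000; V(2,2) = 2.328018
Backward induction: V(k, i) = exp(-r*dt) * [p * V(k+1, i) + (1-p) * V(k+1, i+1)].
  V(1,0) = exp(-r*dt) * [p*0.000000 + (1-p)*0.030000] = 0.007936
  V(1,1) = exp(-r*dt) * [p*0.030000 + (1-p)*2.328018] = 0.636098
  V(0,0) = exp(-r*dt) * [p*0.007936 + (1-p)*0.636098] = 0.173629


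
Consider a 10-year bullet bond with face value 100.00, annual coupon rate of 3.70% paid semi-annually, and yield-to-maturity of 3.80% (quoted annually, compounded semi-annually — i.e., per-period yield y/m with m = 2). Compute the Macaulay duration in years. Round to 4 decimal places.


Answer: Macaulay duration = 8.4409 years

Derivation:
Coupon per period c = face * coupon_rate / m = 1.850000
Periods per year m = 2; per-period yield y/m = 0.019000
Number of cashflows N = 20
Cashflows (t years, CF_t, discount factor 1/(1+y/m)^(m*t), PV):
  t = 0.5000: CF_t = 1.850000, DF = 0.981354, PV = 1.815505
  t = 1.0000: CF_t = 1.850000, DF = 0.963056, PV = 1.781654
  t = 1.5000: CF_t = 1.850000, DF = 0.945099, PV = 1.748434
  t = 2.0000: CF_t = 1.850000, DF = 0.927477, PV = 1.715833
  t = 2.5000: CF_t = 1.850000, DF = 0.910184, PV = 1.683840
  t = 3.0000: CF_t = 1.850000, DF = 0.893213, PV = 1.652444
  t = 3.5000: CF_t = 1.850000, DF = 0.876558, PV = 1.621633
  t = 4.0000: CF_t = 1.850000, DF = 0.860214, PV = 1.591396
  t = 4.5000: CF_t = 1.850000, DF = 0.844175, PV = 1.561723
  t = 5.0000: CF_t = 1.850000, DF = 0.828434, PV = 1.532604
  t = 5.5000: CF_t = 1.850000, DF = 0.812988, PV = 1.504027
  t = 6.0000: CF_t = 1.850000, DF = 0.797829, PV = 1.475984
  t = 6.5000: CF_t = 1.850000, DF = 0.782953, PV = 1.448463
  t = 7.0000: CF_t = 1.850000, DF = 0.768354, PV = 1.421455
  t = 7.5000: CF_t = 1.850000, DF = 0.754028, PV = 1.394951
  t = 8.0000: CF_t = 1.850000, DF = 0.739968, PV = 1.368941
  t = 8.5000: CF_t = 1.850000, DF = 0.726171, PV = 1.343416
  t = 9.0000: CF_t = 1.850000, DF = 0.712631, PV = 1.318367
  t = 9.5000: CF_t = 1.850000, DF = 0.699343, PV = 1.293785
  t = 10.0000: CF_t = 101.850000, DF = 0.686304, PV = 69.900029
Price P = sum_t PV_t = 99.174483
Macaulay numerator sum_t t * PV_t:
  t * PV_t at t = 0.5000: 0.907753
  t * PV_t at t = 1.0000: 1.781654
  t * PV_t at t = 1.5000: 2.622651
  t * PV_t at t = 2.0000: 3.431666
  t * PV_t at t = 2.5000: 4.209600
  t * PV_t at t = 3.0000: 4.957331
  t * PV_t at t = 3.5000: 5.675714
  t * PV_t at t = 4.0000: 6.365584
  t * PV_t at t = 4.5000: 7.027755
  t * PV_t at t = 5.0000: 7.663019
  t * PV_t at t = 5.5000: 8.272150
  t * PV_t at t = 6.0000: 8.855901
  t * PV_t at t = 6.5000: 9.415008
  t * PV_t at t = 7.0000: 9.950186
  t * PV_t at t = 7.5000: 10.462133
  t * PV_t at t = 8.0000: 10.951529
  t * PV_t at t = 8.5000: 11.419038
  t * PV_t at t = 9.0000: 11.865306
  t * PV_t at t = 9.5000: 12.290961
  t * PV_t at t = 10.0000: 699.000286
Macaulay duration D = (sum_t t * PV_t) / P = 837.125222 / 99.174483 = 8.440934


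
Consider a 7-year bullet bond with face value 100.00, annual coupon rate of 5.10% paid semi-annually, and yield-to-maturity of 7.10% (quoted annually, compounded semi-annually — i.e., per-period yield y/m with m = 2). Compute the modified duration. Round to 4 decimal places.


Answer: Modified duration = 5.6976

Derivation:
Coupon per period c = face * coupon_rate / m = 2.550000
Periods per year m = 2; per-period yield y/m = 0.035500
Number of cashflows N = 14
Cashflows (t years, CF_t, discount factor 1/(1+y/m)^(m*t), PV):
  t = 0.5000: CF_t = 2.550000, DF = 0.965717, PV = 2.462578
  t = 1.0000: CF_t = 2.550000, DF = 0.932609, PV = 2.378154
  t = 1.5000: CF_t = 2.550000, DF = 0.900637, PV = 2.296624
  t = 2.0000: CF_t = 2.550000, DF = 0.869760, PV = 2.217889
  t = 2.5000: CF_t = 2.550000, DF = 0.839942, PV = 2.141853
  t = 3.0000: CF_t = 2.550000, DF = 0.811147, PV = 2.068424
  t = 3.5000: CF_t = 2.550000, DF = 0.783338, PV = 1.997512
  t = 4.0000: CF_t = 2.550000, DF = 0.756483, PV = 1.929032
  t = 4.5000: CF_t = 2.550000, DF = 0.730549, PV = 1.862899
  t = 5.0000: CF_t = 2.550000, DF = 0.705503, PV = 1.799033
  t = 5.5000: CF_t = 2.550000, DF = 0.681316, PV = 1.737357
  t = 6.0000: CF_t = 2.550000, DF = 0.657959, PV = 1.677795
  t = 6.5000: CF_t = 2.550000, DF = 0.635402, PV = 1.620275
  t = 7.0000: CF_t = 102.550000, DF = 0.613619, PV = 62.926593
Price P = sum_t PV_t = 89.116018
First compute Macaulay numerator sum_t t * PV_t:
  t * PV_t at t = 0.5000: 1.231289
  t * PV_t at t = 1.0000: 2.378154
  t * PV_t at t = 1.5000: 3.444936
  t * PV_t at t = 2.0000: 4.435778
  t * PV_t at t = 2.5000: 5.354633
  t * PV_t at t = 3.0000: 6.205272
  t * PV_t at t = 3.5000: 6.991293
  t * PV_t at t = 4.0000: 7.716127
  t * PV_t at t = 4.5000: 8.383044
  t * PV_t at t = 5.0000: 8.995165
  t * PV_t at t = 5.5000: 9.555463
  t * PV_t at t = 6.0000: 10.066771
  t * PV_t at t = 6.5000: 10.531790
  t * PV_t at t = 7.0000: 440.486152
Macaulay duration D = 525.775866 / 89.116018 = 5.899903
Modified duration = D / (1 + y/m) = 5.899903 / (1 + 0.035500) = 5.697637
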